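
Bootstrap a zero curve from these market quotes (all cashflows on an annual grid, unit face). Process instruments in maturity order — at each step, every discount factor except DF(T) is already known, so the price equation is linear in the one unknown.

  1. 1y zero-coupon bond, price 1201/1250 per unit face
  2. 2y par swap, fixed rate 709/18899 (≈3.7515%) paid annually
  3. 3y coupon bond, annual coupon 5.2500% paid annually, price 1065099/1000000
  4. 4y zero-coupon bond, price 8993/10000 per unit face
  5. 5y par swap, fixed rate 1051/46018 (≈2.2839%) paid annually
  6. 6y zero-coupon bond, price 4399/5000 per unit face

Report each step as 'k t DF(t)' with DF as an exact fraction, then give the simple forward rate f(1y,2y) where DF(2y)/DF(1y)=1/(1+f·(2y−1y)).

1 1 1201/1250
2 2 9291/10000
3 3 9177/10000
4 4 8993/10000
5 5 8949/10000
6 6 4399/5000
f(1y,2y) = ((1201/1250)/(9291/10000) − 1)/(1) = 317/9291 ≈ 3.4119%

step 1 [1y] zero: DF = P = 1201/1250 ≈ 0.960800
step 2 [2y] swap r/1=709/18899: DF=(1 − 709/18899·(0.960800))/(1+709/18899) = 9291/10000 ≈ 0.929100
step 3 [3y] bond c/1=21/400: DF=(1065099/1000000 − 21/400·(0.960800+0.929100))/(1+21/400) = 9177/10000 ≈ 0.917700
step 4 [4y] zero: DF = P = 8993/10000 ≈ 0.899300
step 5 [5y] swap r/1=1051/46018: DF=(1 − 1051/46018·(0.960800+0.929100+0.917700+0.899300))/(1+1051/46018) = 8949/10000 ≈ 0.894900
step 6 [6y] zero: DF = P = 4399/5000 ≈ 0.879800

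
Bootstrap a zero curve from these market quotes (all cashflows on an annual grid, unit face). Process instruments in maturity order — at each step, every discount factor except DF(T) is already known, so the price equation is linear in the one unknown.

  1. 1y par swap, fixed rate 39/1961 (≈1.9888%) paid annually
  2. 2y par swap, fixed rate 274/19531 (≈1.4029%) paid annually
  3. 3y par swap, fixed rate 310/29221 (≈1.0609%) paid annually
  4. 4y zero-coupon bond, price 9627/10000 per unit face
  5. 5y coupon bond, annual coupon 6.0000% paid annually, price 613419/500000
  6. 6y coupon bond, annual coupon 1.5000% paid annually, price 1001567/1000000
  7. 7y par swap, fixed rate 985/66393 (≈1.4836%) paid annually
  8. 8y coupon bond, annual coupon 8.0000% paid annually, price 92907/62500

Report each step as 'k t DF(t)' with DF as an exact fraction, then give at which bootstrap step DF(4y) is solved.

step 1 [1y] swap r/1=39/1961: DF=(1 − 39/1961·(0))/(1+39/1961) = 1961/2000 ≈ 0.980500
step 2 [2y] swap r/1=274/19531: DF=(1 − 274/19531·(0.980500))/(1+274/19531) = 4863/5000 ≈ 0.972600
step 3 [3y] swap r/1=310/29221: DF=(1 − 310/29221·(0.980500+0.972600))/(1+310/29221) = 969/1000 ≈ 0.969000
step 4 [4y] zero: DF = P = 9627/10000 ≈ 0.962700
step 5 [5y] bond c/1=3/50: DF=(613419/500000 − 3/50·(0.980500+0.972600+0.969000+0.962700))/(1+3/50) = 15/16 ≈ 0.937500
step 6 [6y] bond c/1=3/200: DF=(1001567/1000000 − 3/200·(0.980500+0.972600+0.969000+0.962700+0.937500))/(1+3/200) = 1831/2000 ≈ 0.915500
step 7 [7y] swap r/1=985/66393: DF=(1 − 985/66393·(0.980500+0.972600+0.969000+0.962700+0.937500+0.915500))/(1+985/66393) = 1803/2000 ≈ 0.901500
step 8 [8y] bond c/1=2/25: DF=(92907/62500 − 2/25·(0.980500+0.972600+0.969000+0.962700+0.937500+0.915500+0.901500))/(1+2/25) = 4423/5000 ≈ 0.884600

1 1 1961/2000
2 2 4863/5000
3 3 969/1000
4 4 9627/10000
5 5 15/16
6 6 1831/2000
7 7 1803/2000
8 8 4423/5000
DF(4y) is solved at step 4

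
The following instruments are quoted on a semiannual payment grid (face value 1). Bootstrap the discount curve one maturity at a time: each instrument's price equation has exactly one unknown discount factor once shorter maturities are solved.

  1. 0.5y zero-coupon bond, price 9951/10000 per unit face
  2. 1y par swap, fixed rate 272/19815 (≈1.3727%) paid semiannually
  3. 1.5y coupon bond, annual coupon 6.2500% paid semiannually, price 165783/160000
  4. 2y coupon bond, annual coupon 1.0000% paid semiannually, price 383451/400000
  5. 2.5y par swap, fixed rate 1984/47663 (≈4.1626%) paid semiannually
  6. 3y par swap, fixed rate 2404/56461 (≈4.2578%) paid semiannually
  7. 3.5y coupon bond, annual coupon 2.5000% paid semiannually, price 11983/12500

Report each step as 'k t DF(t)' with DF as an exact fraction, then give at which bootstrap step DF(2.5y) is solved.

step 1 [0.5y] zero: DF = P = 9951/10000 ≈ 0.995100
step 2 [1y] swap r/2=136/19815: DF=(1 − 136/19815·(0.995100))/(1+136/19815) = 1233/1250 ≈ 0.986400
step 3 [1.5y] bond c/2=1/32: DF=(165783/160000 − 1/32·(0.995100+0.986400))/(1+1/32) = 9447/10000 ≈ 0.944700
step 4 [2y] bond c/2=1/200: DF=(383451/400000 − 1/200·(0.995100+0.986400+0.944700))/(1+1/200) = 9393/10000 ≈ 0.939300
step 5 [2.5y] swap r/2=992/47663: DF=(1 − 992/47663·(0.995100+0.986400+0.944700+0.939300))/(1+992/47663) = 563/625 ≈ 0.900800
step 6 [3y] swap r/2=1202/56461: DF=(1 − 1202/56461·(0.995100+0.986400+0.944700+0.939300+0.900800))/(1+1202/56461) = 4399/5000 ≈ 0.879800
step 7 [3.5y] bond c/2=1/80: DF=(11983/12500 − 1/80·(0.995100+0.986400+0.944700+0.939300+0.900800+0.879800))/(1+1/80) = 8771/10000 ≈ 0.877100

1 1/2 9951/10000
2 1 1233/1250
3 3/2 9447/10000
4 2 9393/10000
5 5/2 563/625
6 3 4399/5000
7 7/2 8771/10000
DF(2.5y) is solved at step 5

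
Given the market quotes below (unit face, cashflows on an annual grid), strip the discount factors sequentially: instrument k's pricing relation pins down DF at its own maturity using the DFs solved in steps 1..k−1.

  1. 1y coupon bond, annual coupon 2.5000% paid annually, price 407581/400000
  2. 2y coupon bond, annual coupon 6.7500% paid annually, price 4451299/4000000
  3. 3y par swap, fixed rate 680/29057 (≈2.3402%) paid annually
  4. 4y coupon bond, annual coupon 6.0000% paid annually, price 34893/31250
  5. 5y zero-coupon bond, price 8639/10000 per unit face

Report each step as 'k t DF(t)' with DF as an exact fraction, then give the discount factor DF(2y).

step 1 [1y] bond c/1=1/40: DF=(407581/400000 − 1/40·(0))/(1+1/40) = 9941/10000 ≈ 0.994100
step 2 [2y] bond c/1=27/400: DF=(4451299/4000000 − 27/400·(0.994100))/(1+27/400) = 2449/2500 ≈ 0.979600
step 3 [3y] swap r/1=680/29057: DF=(1 − 680/29057·(0.994100+0.979600))/(1+680/29057) = 233/250 ≈ 0.932000
step 4 [4y] bond c/1=3/50: DF=(34893/31250 − 3/50·(0.994100+0.979600+0.932000))/(1+3/50) = 8889/10000 ≈ 0.888900
step 5 [5y] zero: DF = P = 8639/10000 ≈ 0.863900

1 1 9941/10000
2 2 2449/2500
3 3 233/250
4 4 8889/10000
5 5 8639/10000
DF(2y) = 2449/2500 ≈ 0.979600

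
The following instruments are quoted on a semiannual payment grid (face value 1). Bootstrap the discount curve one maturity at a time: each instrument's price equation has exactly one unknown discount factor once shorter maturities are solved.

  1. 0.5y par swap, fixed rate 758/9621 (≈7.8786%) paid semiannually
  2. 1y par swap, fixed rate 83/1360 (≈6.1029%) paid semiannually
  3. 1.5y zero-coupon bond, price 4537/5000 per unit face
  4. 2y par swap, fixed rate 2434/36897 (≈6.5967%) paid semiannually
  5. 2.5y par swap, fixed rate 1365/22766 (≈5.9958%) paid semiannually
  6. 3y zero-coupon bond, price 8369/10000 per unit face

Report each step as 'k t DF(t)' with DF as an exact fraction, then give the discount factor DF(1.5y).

step 1 [0.5y] swap r/2=379/9621: DF=(1 − 379/9621·(0))/(1+379/9621) = 9621/10000 ≈ 0.962100
step 2 [1y] swap r/2=83/2720: DF=(1 − 83/2720·(0.962100))/(1+83/2720) = 9419/10000 ≈ 0.941900
step 3 [1.5y] zero: DF = P = 4537/5000 ≈ 0.907400
step 4 [2y] swap r/2=1217/36897: DF=(1 − 1217/36897·(0.962100+0.941900+0.907400))/(1+1217/36897) = 8783/10000 ≈ 0.878300
step 5 [2.5y] swap r/2=1365/45532: DF=(1 − 1365/45532·(0.962100+0.941900+0.907400+0.878300))/(1+1365/45532) = 1727/2000 ≈ 0.863500
step 6 [3y] zero: DF = P = 8369/10000 ≈ 0.836900

1 1/2 9621/10000
2 1 9419/10000
3 3/2 4537/5000
4 2 8783/10000
5 5/2 1727/2000
6 3 8369/10000
DF(1.5y) = 4537/5000 ≈ 0.907400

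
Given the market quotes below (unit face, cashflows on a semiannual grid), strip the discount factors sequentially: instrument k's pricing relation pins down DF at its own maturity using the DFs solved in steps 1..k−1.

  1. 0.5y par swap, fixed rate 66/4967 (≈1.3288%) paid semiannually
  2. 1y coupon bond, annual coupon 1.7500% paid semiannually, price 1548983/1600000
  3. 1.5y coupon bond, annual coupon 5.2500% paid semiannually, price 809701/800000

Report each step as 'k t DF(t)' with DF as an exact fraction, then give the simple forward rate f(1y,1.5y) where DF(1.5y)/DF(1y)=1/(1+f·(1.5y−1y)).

1 1/2 4967/5000
2 1 9511/10000
3 3/2 1873/2000
f(1y,1.5y) = ((9511/10000)/(1873/2000) − 1)/(1/2) = 292/9365 ≈ 3.1180%

step 1 [0.5y] swap r/2=33/4967: DF=(1 − 33/4967·(0))/(1+33/4967) = 4967/5000 ≈ 0.993400
step 2 [1y] bond c/2=7/800: DF=(1548983/1600000 − 7/800·(0.993400))/(1+7/800) = 9511/10000 ≈ 0.951100
step 3 [1.5y] bond c/2=21/800: DF=(809701/800000 − 21/800·(0.993400+0.951100))/(1+21/800) = 1873/2000 ≈ 0.936500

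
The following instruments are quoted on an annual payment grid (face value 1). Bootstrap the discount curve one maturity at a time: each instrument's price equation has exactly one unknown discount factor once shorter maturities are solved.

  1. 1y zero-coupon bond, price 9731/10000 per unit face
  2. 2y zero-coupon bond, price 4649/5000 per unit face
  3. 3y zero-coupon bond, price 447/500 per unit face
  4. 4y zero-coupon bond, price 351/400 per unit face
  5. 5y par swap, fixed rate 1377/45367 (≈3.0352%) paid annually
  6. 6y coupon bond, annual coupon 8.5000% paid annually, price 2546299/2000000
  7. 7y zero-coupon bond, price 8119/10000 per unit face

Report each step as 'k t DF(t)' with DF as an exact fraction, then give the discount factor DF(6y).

1 1 9731/10000
2 2 4649/5000
3 3 447/500
4 4 351/400
5 5 8623/10000
6 6 409/500
7 7 8119/10000
DF(6y) = 409/500 ≈ 0.818000

step 1 [1y] zero: DF = P = 9731/10000 ≈ 0.973100
step 2 [2y] zero: DF = P = 4649/5000 ≈ 0.929800
step 3 [3y] zero: DF = P = 447/500 ≈ 0.894000
step 4 [4y] zero: DF = P = 351/400 ≈ 0.877500
step 5 [5y] swap r/1=1377/45367: DF=(1 − 1377/45367·(0.973100+0.929800+0.894000+0.877500))/(1+1377/45367) = 8623/10000 ≈ 0.862300
step 6 [6y] bond c/1=17/200: DF=(2546299/2000000 − 17/200·(0.973100+0.929800+0.894000+0.877500+0.862300))/(1+17/200) = 409/500 ≈ 0.818000
step 7 [7y] zero: DF = P = 8119/10000 ≈ 0.811900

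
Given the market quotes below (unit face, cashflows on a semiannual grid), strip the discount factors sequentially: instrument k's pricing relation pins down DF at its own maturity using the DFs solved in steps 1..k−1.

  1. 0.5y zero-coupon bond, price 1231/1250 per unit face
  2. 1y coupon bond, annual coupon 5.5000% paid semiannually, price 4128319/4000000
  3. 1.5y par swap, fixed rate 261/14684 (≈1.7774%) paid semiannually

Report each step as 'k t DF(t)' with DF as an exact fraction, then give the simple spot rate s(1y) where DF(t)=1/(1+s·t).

1 1/2 1231/1250
2 1 9781/10000
3 3/2 9739/10000
s(1y) = (1/(9781/10000) − 1)/(1) = 219/9781 ≈ 2.2390%

step 1 [0.5y] zero: DF = P = 1231/1250 ≈ 0.984800
step 2 [1y] bond c/2=11/400: DF=(4128319/4000000 − 11/400·(0.984800))/(1+11/400) = 9781/10000 ≈ 0.978100
step 3 [1.5y] swap r/2=261/29368: DF=(1 − 261/29368·(0.984800+0.978100))/(1+261/29368) = 9739/10000 ≈ 0.973900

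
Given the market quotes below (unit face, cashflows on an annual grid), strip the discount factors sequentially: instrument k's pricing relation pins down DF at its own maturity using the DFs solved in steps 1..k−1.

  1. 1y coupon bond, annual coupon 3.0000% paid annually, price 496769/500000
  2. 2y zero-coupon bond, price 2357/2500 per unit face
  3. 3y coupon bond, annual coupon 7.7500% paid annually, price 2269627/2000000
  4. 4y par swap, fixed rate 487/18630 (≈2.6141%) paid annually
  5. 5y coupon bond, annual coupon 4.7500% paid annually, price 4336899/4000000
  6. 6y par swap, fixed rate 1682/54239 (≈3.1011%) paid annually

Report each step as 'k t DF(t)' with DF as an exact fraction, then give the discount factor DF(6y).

1 1 4823/5000
2 2 2357/2500
3 3 229/250
4 4 4513/5000
5 5 8661/10000
6 6 4159/5000
DF(6y) = 4159/5000 ≈ 0.831800

step 1 [1y] bond c/1=3/100: DF=(496769/500000 − 3/100·(0))/(1+3/100) = 4823/5000 ≈ 0.964600
step 2 [2y] zero: DF = P = 2357/2500 ≈ 0.942800
step 3 [3y] bond c/1=31/400: DF=(2269627/2000000 − 31/400·(0.964600+0.942800))/(1+31/400) = 229/250 ≈ 0.916000
step 4 [4y] swap r/1=487/18630: DF=(1 − 487/18630·(0.964600+0.942800+0.916000))/(1+487/18630) = 4513/5000 ≈ 0.902600
step 5 [5y] bond c/1=19/400: DF=(4336899/4000000 − 19/400·(0.964600+0.942800+0.916000+0.902600))/(1+19/400) = 8661/10000 ≈ 0.866100
step 6 [6y] swap r/1=1682/54239: DF=(1 − 1682/54239·(0.964600+0.942800+0.916000+0.902600+0.866100))/(1+1682/54239) = 4159/5000 ≈ 0.831800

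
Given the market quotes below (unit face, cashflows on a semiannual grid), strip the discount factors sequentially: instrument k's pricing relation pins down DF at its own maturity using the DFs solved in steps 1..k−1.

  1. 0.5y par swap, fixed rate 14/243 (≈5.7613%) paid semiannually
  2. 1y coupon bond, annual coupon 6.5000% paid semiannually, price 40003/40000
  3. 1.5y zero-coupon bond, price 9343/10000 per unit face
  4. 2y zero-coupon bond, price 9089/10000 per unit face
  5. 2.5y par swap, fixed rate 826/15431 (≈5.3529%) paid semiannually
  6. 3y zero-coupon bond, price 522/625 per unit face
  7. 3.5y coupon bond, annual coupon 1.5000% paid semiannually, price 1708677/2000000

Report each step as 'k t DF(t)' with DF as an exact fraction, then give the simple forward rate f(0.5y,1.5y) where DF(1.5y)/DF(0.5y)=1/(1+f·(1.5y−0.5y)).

step 1 [0.5y] swap r/2=7/243: DF=(1 − 7/243·(0))/(1+7/243) = 243/250 ≈ 0.972000
step 2 [1y] bond c/2=13/400: DF=(40003/40000 − 13/400·(0.972000))/(1+13/400) = 469/500 ≈ 0.938000
step 3 [1.5y] zero: DF = P = 9343/10000 ≈ 0.934300
step 4 [2y] zero: DF = P = 9089/10000 ≈ 0.908900
step 5 [2.5y] swap r/2=413/15431: DF=(1 − 413/15431·(0.972000+0.938000+0.934300+0.908900))/(1+413/15431) = 8761/10000 ≈ 0.876100
step 6 [3y] zero: DF = P = 522/625 ≈ 0.835200
step 7 [3.5y] bond c/2=3/400: DF=(1708677/2000000 − 3/400·(0.972000+0.938000+0.934300+0.908900+0.876100+0.835200))/(1+3/400) = 8073/10000 ≈ 0.807300

1 1/2 243/250
2 1 469/500
3 3/2 9343/10000
4 2 9089/10000
5 5/2 8761/10000
6 3 522/625
7 7/2 8073/10000
f(0.5y,1.5y) = ((243/250)/(9343/10000) − 1)/(1) = 377/9343 ≈ 4.0351%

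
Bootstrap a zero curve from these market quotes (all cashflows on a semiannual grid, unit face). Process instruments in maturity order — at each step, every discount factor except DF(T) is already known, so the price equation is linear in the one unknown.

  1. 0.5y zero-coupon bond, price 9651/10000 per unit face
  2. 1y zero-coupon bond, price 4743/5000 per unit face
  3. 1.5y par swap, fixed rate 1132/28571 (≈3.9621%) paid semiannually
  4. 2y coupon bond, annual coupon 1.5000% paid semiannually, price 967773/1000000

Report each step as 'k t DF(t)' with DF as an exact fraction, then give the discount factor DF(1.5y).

step 1 [0.5y] zero: DF = P = 9651/10000 ≈ 0.965100
step 2 [1y] zero: DF = P = 4743/5000 ≈ 0.948600
step 3 [1.5y] swap r/2=566/28571: DF=(1 − 566/28571·(0.965100+0.948600))/(1+566/28571) = 4717/5000 ≈ 0.943400
step 4 [2y] bond c/2=3/400: DF=(967773/1000000 − 3/400·(0.965100+0.948600+0.943400))/(1+3/400) = 9393/10000 ≈ 0.939300

1 1/2 9651/10000
2 1 4743/5000
3 3/2 4717/5000
4 2 9393/10000
DF(1.5y) = 4717/5000 ≈ 0.943400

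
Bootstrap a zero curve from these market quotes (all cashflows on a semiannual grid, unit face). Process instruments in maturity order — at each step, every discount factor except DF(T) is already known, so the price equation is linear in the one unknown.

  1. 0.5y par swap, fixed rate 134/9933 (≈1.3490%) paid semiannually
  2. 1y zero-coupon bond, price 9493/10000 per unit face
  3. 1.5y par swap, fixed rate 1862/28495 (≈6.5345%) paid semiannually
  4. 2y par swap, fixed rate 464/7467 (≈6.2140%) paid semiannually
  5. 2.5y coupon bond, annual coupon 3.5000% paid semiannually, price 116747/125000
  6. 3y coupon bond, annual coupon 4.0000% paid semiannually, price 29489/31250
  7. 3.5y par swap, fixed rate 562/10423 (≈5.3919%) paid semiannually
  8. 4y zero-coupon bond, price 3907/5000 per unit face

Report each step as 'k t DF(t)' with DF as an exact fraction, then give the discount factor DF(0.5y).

1 1/2 9933/10000
2 1 9493/10000
3 3/2 9069/10000
4 2 221/250
5 5/2 8537/10000
6 3 522/625
7 7/2 4157/5000
8 4 3907/5000
DF(0.5y) = 9933/10000 ≈ 0.993300

step 1 [0.5y] swap r/2=67/9933: DF=(1 − 67/9933·(0))/(1+67/9933) = 9933/10000 ≈ 0.993300
step 2 [1y] zero: DF = P = 9493/10000 ≈ 0.949300
step 3 [1.5y] swap r/2=931/28495: DF=(1 − 931/28495·(0.993300+0.949300))/(1+931/28495) = 9069/10000 ≈ 0.906900
step 4 [2y] swap r/2=232/7467: DF=(1 − 232/7467·(0.993300+0.949300+0.906900))/(1+232/7467) = 221/250 ≈ 0.884000
step 5 [2.5y] bond c/2=7/400: DF=(116747/125000 − 7/400·(0.993300+0.949300+0.906900+0.884000))/(1+7/400) = 8537/10000 ≈ 0.853700
step 6 [3y] bond c/2=1/50: DF=(29489/31250 − 1/50·(0.993300+0.949300+0.906900+0.884000+0.853700))/(1+1/50) = 522/625 ≈ 0.835200
step 7 [3.5y] swap r/2=281/10423: DF=(1 − 281/10423·(0.993300+0.949300+0.906900+0.884000+0.853700+0.835200))/(1+281/10423) = 4157/5000 ≈ 0.831400
step 8 [4y] zero: DF = P = 3907/5000 ≈ 0.781400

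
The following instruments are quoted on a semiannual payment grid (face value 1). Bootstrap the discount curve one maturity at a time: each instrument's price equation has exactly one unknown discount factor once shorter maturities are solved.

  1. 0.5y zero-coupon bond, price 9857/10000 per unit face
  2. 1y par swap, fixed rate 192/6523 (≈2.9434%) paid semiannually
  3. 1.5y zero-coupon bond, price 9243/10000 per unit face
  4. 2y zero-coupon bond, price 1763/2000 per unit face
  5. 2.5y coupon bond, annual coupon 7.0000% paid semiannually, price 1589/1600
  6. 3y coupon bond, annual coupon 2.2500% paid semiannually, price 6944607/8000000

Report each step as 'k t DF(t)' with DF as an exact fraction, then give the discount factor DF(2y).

1 1/2 9857/10000
2 1 607/625
3 3/2 9243/10000
4 2 1763/2000
5 5/2 8323/10000
6 3 8073/10000
DF(2y) = 1763/2000 ≈ 0.881500

step 1 [0.5y] zero: DF = P = 9857/10000 ≈ 0.985700
step 2 [1y] swap r/2=96/6523: DF=(1 − 96/6523·(0.985700))/(1+96/6523) = 607/625 ≈ 0.971200
step 3 [1.5y] zero: DF = P = 9243/10000 ≈ 0.924300
step 4 [2y] zero: DF = P = 1763/2000 ≈ 0.881500
step 5 [2.5y] bond c/2=7/200: DF=(1589/1600 − 7/200·(0.985700+0.971200+0.924300+0.881500))/(1+7/200) = 8323/10000 ≈ 0.832300
step 6 [3y] bond c/2=9/800: DF=(6944607/8000000 − 9/800·(0.985700+0.971200+0.924300+0.881500+0.832300))/(1+9/800) = 8073/10000 ≈ 0.807300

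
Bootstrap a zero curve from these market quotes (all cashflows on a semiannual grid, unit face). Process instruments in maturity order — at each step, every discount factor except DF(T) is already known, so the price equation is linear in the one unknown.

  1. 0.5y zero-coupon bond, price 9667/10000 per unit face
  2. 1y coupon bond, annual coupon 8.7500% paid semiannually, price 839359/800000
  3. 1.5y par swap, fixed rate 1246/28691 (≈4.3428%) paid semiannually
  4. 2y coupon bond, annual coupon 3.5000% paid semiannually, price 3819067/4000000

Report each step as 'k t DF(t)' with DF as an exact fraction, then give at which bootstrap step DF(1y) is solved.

1 1/2 9667/10000
2 1 9647/10000
3 3/2 9377/10000
4 2 889/1000
DF(1y) is solved at step 2

step 1 [0.5y] zero: DF = P = 9667/10000 ≈ 0.966700
step 2 [1y] bond c/2=7/160: DF=(839359/800000 − 7/160·(0.966700))/(1+7/160) = 9647/10000 ≈ 0.964700
step 3 [1.5y] swap r/2=623/28691: DF=(1 − 623/28691·(0.966700+0.964700))/(1+623/28691) = 9377/10000 ≈ 0.937700
step 4 [2y] bond c/2=7/400: DF=(3819067/4000000 − 7/400·(0.966700+0.964700+0.937700))/(1+7/400) = 889/1000 ≈ 0.889000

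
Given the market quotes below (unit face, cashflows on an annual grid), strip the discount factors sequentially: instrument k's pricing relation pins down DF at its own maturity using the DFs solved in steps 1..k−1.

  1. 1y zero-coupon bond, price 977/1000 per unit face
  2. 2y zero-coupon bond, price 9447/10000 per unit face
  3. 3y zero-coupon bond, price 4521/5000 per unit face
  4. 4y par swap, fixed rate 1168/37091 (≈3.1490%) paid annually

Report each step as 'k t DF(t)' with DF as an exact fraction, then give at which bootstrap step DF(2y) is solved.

1 1 977/1000
2 2 9447/10000
3 3 4521/5000
4 4 552/625
DF(2y) is solved at step 2

step 1 [1y] zero: DF = P = 977/1000 ≈ 0.977000
step 2 [2y] zero: DF = P = 9447/10000 ≈ 0.944700
step 3 [3y] zero: DF = P = 4521/5000 ≈ 0.904200
step 4 [4y] swap r/1=1168/37091: DF=(1 − 1168/37091·(0.977000+0.944700+0.904200))/(1+1168/37091) = 552/625 ≈ 0.883200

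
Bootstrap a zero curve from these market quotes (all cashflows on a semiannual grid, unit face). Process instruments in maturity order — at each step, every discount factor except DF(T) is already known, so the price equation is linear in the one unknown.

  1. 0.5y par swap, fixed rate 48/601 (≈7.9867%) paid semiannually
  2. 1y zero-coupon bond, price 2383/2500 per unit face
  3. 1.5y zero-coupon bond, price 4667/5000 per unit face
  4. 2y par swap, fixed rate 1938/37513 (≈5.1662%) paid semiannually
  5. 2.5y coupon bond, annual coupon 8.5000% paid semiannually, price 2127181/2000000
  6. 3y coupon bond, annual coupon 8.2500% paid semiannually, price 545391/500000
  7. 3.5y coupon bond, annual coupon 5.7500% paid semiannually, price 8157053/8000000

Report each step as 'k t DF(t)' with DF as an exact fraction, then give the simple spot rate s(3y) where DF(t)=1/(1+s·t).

1 1/2 601/625
2 1 2383/2500
3 3/2 4667/5000
4 2 9031/10000
5 5/2 8673/10000
6 3 4323/5000
7 7/2 8379/10000
s(3y) = (1/(4323/5000) − 1)/(3) = 677/12969 ≈ 5.2201%

step 1 [0.5y] swap r/2=24/601: DF=(1 − 24/601·(0))/(1+24/601) = 601/625 ≈ 0.961600
step 2 [1y] zero: DF = P = 2383/2500 ≈ 0.953200
step 3 [1.5y] zero: DF = P = 4667/5000 ≈ 0.933400
step 4 [2y] swap r/2=969/37513: DF=(1 − 969/37513·(0.961600+0.953200+0.933400))/(1+969/37513) = 9031/10000 ≈ 0.903100
step 5 [2.5y] bond c/2=17/400: DF=(2127181/2000000 − 17/400·(0.961600+0.953200+0.933400+0.903100))/(1+17/400) = 8673/10000 ≈ 0.867300
step 6 [3y] bond c/2=33/800: DF=(545391/500000 − 33/800·(0.961600+0.953200+0.933400+0.903100+0.867300))/(1+33/800) = 4323/5000 ≈ 0.864600
step 7 [3.5y] bond c/2=23/800: DF=(8157053/8000000 − 23/800·(0.961600+0.953200+0.933400+0.903100+0.867300+0.864600))/(1+23/800) = 8379/10000 ≈ 0.837900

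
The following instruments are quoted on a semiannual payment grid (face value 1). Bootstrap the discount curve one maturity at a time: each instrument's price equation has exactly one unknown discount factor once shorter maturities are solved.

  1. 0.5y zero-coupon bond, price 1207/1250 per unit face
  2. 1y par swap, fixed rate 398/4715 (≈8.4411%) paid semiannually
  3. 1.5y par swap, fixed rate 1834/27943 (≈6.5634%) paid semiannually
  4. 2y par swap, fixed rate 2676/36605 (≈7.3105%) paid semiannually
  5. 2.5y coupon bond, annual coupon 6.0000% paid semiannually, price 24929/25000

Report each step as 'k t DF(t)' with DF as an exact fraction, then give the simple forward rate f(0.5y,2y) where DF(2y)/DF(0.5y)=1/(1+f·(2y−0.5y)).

1 1/2 1207/1250
2 1 2301/2500
3 3/2 9083/10000
4 2 4331/5000
5 5/2 1723/2000
f(0.5y,2y) = ((1207/1250)/(4331/5000) − 1)/(3/2) = 14/183 ≈ 7.6503%

step 1 [0.5y] zero: DF = P = 1207/1250 ≈ 0.965600
step 2 [1y] swap r/2=199/4715: DF=(1 − 199/4715·(0.965600))/(1+199/4715) = 2301/2500 ≈ 0.920400
step 3 [1.5y] swap r/2=917/27943: DF=(1 − 917/27943·(0.965600+0.920400))/(1+917/27943) = 9083/10000 ≈ 0.908300
step 4 [2y] swap r/2=1338/36605: DF=(1 − 1338/36605·(0.965600+0.920400+0.908300))/(1+1338/36605) = 4331/5000 ≈ 0.866200
step 5 [2.5y] bond c/2=3/100: DF=(24929/25000 − 3/100·(0.965600+0.920400+0.908300+0.866200))/(1+3/100) = 1723/2000 ≈ 0.861500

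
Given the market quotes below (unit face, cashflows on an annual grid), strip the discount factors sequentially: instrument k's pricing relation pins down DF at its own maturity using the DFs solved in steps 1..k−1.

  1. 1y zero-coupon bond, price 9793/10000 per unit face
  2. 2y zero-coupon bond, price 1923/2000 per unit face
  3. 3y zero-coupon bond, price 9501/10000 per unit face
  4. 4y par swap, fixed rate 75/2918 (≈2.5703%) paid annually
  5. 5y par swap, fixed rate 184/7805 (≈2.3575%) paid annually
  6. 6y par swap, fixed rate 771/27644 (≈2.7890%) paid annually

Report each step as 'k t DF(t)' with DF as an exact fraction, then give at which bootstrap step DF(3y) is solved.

step 1 [1y] zero: DF = P = 9793/10000 ≈ 0.979300
step 2 [2y] zero: DF = P = 1923/2000 ≈ 0.961500
step 3 [3y] zero: DF = P = 9501/10000 ≈ 0.950100
step 4 [4y] swap r/1=75/2918: DF=(1 − 75/2918·(0.979300+0.961500+0.950100))/(1+75/2918) = 361/400 ≈ 0.902500
step 5 [5y] swap r/1=184/7805: DF=(1 − 184/7805·(0.979300+0.961500+0.950100+0.902500))/(1+184/7805) = 556/625 ≈ 0.889600
step 6 [6y] swap r/1=771/27644: DF=(1 − 771/27644·(0.979300+0.961500+0.950100+0.902500+0.889600))/(1+771/27644) = 4229/5000 ≈ 0.845800

1 1 9793/10000
2 2 1923/2000
3 3 9501/10000
4 4 361/400
5 5 556/625
6 6 4229/5000
DF(3y) is solved at step 3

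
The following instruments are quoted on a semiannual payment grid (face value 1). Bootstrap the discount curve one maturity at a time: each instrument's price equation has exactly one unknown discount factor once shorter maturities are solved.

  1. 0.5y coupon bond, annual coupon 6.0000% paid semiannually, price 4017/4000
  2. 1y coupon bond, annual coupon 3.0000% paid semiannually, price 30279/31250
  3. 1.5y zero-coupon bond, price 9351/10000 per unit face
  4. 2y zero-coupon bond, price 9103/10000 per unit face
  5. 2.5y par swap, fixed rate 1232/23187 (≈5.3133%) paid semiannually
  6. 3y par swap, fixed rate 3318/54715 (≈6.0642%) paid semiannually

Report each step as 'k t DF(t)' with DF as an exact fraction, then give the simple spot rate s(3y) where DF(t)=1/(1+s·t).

1 1/2 39/40
2 1 4701/5000
3 3/2 9351/10000
4 2 9103/10000
5 5/2 548/625
6 3 8341/10000
s(3y) = (1/(8341/10000) − 1)/(3) = 553/8341 ≈ 6.6299%

step 1 [0.5y] bond c/2=3/100: DF=(4017/4000 − 3/100·(0))/(1+3/100) = 39/40 ≈ 0.975000
step 2 [1y] bond c/2=3/200: DF=(30279/31250 − 3/200·(0.975000))/(1+3/200) = 4701/5000 ≈ 0.940200
step 3 [1.5y] zero: DF = P = 9351/10000 ≈ 0.935100
step 4 [2y] zero: DF = P = 9103/10000 ≈ 0.910300
step 5 [2.5y] swap r/2=616/23187: DF=(1 − 616/23187·(0.975000+0.940200+0.935100+0.910300))/(1+616/23187) = 548/625 ≈ 0.876800
step 6 [3y] swap r/2=1659/54715: DF=(1 − 1659/54715·(0.975000+0.940200+0.935100+0.910300+0.876800))/(1+1659/54715) = 8341/10000 ≈ 0.834100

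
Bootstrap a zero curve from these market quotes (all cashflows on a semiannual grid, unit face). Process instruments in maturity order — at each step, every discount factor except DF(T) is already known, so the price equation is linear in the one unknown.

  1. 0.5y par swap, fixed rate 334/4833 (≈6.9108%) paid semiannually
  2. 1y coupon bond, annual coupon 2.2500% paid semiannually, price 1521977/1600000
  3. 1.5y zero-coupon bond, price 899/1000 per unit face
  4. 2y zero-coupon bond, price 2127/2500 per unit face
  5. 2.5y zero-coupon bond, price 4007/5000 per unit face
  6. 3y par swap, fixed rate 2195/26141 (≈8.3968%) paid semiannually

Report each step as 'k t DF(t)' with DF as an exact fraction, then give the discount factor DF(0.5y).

1 1/2 4833/5000
2 1 9299/10000
3 3/2 899/1000
4 2 2127/2500
5 5/2 4007/5000
6 3 1561/2000
DF(0.5y) = 4833/5000 ≈ 0.966600

step 1 [0.5y] swap r/2=167/4833: DF=(1 − 167/4833·(0))/(1+167/4833) = 4833/5000 ≈ 0.966600
step 2 [1y] bond c/2=9/800: DF=(1521977/1600000 − 9/800·(0.966600))/(1+9/800) = 9299/10000 ≈ 0.929900
step 3 [1.5y] zero: DF = P = 899/1000 ≈ 0.899000
step 4 [2y] zero: DF = P = 2127/2500 ≈ 0.850800
step 5 [2.5y] zero: DF = P = 4007/5000 ≈ 0.801400
step 6 [3y] swap r/2=2195/52282: DF=(1 − 2195/52282·(0.966600+0.929900+0.899000+0.850800+0.801400))/(1+2195/52282) = 1561/2000 ≈ 0.780500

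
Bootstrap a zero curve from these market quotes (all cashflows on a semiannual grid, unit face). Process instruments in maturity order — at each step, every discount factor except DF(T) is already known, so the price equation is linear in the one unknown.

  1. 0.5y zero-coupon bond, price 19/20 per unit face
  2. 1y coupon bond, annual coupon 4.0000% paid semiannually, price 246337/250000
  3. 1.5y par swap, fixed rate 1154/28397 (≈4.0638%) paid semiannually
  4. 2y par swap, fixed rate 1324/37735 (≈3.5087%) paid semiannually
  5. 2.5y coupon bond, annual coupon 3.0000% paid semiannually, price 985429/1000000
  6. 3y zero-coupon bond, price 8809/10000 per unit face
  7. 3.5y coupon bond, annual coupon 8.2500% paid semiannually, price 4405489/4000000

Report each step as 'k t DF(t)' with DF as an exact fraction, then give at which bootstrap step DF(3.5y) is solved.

step 1 [0.5y] zero: DF = P = 19/20 ≈ 0.950000
step 2 [1y] bond c/2=1/50: DF=(246337/250000 − 1/50·(0.950000))/(1+1/50) = 4737/5000 ≈ 0.947400
step 3 [1.5y] swap r/2=577/28397: DF=(1 − 577/28397·(0.950000+0.947400))/(1+577/28397) = 9423/10000 ≈ 0.942300
step 4 [2y] swap r/2=662/37735: DF=(1 − 662/37735·(0.950000+0.947400+0.942300))/(1+662/37735) = 4669/5000 ≈ 0.933800
step 5 [2.5y] bond c/2=3/200: DF=(985429/1000000 − 3/200·(0.950000+0.947400+0.942300+0.933800))/(1+3/200) = 9151/10000 ≈ 0.915100
step 6 [3y] zero: DF = P = 8809/10000 ≈ 0.880900
step 7 [3.5y] bond c/2=33/800: DF=(4405489/4000000 − 33/800·(0.950000+0.947400+0.942300+0.933800+0.915100+0.880900))/(1+33/800) = 8371/10000 ≈ 0.837100

1 1/2 19/20
2 1 4737/5000
3 3/2 9423/10000
4 2 4669/5000
5 5/2 9151/10000
6 3 8809/10000
7 7/2 8371/10000
DF(3.5y) is solved at step 7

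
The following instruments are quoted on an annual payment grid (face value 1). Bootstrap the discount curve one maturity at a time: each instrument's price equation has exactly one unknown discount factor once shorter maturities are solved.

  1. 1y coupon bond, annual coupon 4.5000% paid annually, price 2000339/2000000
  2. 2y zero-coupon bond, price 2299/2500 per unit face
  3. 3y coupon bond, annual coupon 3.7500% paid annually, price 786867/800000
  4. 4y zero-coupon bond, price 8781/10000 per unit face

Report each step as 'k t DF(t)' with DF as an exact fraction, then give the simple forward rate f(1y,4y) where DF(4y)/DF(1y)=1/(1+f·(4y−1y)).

step 1 [1y] bond c/1=9/200: DF=(2000339/2000000 − 9/200·(0))/(1+9/200) = 9571/10000 ≈ 0.957100
step 2 [2y] zero: DF = P = 2299/2500 ≈ 0.919600
step 3 [3y] bond c/1=3/80: DF=(786867/800000 − 3/80·(0.957100+0.919600))/(1+3/80) = 4401/5000 ≈ 0.880200
step 4 [4y] zero: DF = P = 8781/10000 ≈ 0.878100

1 1 9571/10000
2 2 2299/2500
3 3 4401/5000
4 4 8781/10000
f(1y,4y) = ((9571/10000)/(8781/10000) − 1)/(3) = 790/26343 ≈ 2.9989%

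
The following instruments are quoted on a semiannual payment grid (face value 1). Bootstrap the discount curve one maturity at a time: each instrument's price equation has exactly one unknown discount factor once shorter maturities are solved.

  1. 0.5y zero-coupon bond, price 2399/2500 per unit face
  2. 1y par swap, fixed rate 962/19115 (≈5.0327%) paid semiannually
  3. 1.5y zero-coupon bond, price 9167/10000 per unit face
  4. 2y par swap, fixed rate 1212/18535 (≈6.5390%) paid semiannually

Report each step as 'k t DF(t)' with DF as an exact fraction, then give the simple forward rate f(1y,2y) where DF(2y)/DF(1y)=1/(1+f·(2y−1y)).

1 1/2 2399/2500
2 1 9519/10000
3 3/2 9167/10000
4 2 2197/2500
f(1y,2y) = ((9519/10000)/(2197/2500) − 1)/(1) = 731/8788 ≈ 8.3182%

step 1 [0.5y] zero: DF = P = 2399/2500 ≈ 0.959600
step 2 [1y] swap r/2=481/19115: DF=(1 − 481/19115·(0.959600))/(1+481/19115) = 9519/10000 ≈ 0.951900
step 3 [1.5y] zero: DF = P = 9167/10000 ≈ 0.916700
step 4 [2y] swap r/2=606/18535: DF=(1 − 606/18535·(0.959600+0.951900+0.916700))/(1+606/18535) = 2197/2500 ≈ 0.878800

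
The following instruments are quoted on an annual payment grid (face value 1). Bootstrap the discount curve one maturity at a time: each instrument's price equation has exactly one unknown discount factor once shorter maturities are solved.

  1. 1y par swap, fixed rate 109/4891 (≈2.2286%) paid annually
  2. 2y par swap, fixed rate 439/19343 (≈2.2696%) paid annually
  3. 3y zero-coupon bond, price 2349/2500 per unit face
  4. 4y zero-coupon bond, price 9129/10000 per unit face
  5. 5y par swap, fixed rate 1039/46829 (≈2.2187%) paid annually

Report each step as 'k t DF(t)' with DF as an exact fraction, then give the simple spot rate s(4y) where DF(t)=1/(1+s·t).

1 1 4891/5000
2 2 9561/10000
3 3 2349/2500
4 4 9129/10000
5 5 8961/10000
s(4y) = (1/(9129/10000) − 1)/(4) = 871/36516 ≈ 2.3853%

step 1 [1y] swap r/1=109/4891: DF=(1 − 109/4891·(0))/(1+109/4891) = 4891/5000 ≈ 0.978200
step 2 [2y] swap r/1=439/19343: DF=(1 − 439/19343·(0.978200))/(1+439/19343) = 9561/10000 ≈ 0.956100
step 3 [3y] zero: DF = P = 2349/2500 ≈ 0.939600
step 4 [4y] zero: DF = P = 9129/10000 ≈ 0.912900
step 5 [5y] swap r/1=1039/46829: DF=(1 − 1039/46829·(0.978200+0.956100+0.939600+0.912900))/(1+1039/46829) = 8961/10000 ≈ 0.896100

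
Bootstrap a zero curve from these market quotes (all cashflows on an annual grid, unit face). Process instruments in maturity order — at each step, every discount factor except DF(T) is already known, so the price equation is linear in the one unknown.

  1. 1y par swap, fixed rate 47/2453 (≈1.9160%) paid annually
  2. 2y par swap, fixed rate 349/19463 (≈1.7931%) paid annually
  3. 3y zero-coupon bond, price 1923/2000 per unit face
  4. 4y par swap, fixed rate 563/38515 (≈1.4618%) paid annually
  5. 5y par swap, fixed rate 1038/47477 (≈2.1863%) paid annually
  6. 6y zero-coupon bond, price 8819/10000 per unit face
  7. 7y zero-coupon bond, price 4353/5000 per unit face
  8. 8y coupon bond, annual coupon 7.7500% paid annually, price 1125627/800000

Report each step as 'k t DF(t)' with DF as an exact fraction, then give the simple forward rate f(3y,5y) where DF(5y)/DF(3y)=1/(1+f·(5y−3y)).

step 1 [1y] swap r/1=47/2453: DF=(1 − 47/2453·(0))/(1+47/2453) = 2453/2500 ≈ 0.981200
step 2 [2y] swap r/1=349/19463: DF=(1 − 349/19463·(0.981200))/(1+349/19463) = 9651/10000 ≈ 0.965100
step 3 [3y] zero: DF = P = 1923/2000 ≈ 0.961500
step 4 [4y] swap r/1=563/38515: DF=(1 − 563/38515·(0.981200+0.965100+0.961500))/(1+563/38515) = 9437/10000 ≈ 0.943700
step 5 [5y] swap r/1=1038/47477: DF=(1 − 1038/47477·(0.981200+0.965100+0.961500+0.943700))/(1+1038/47477) = 4481/5000 ≈ 0.896200
step 6 [6y] zero: DF = P = 8819/10000 ≈ 0.881900
step 7 [7y] zero: DF = P = 4353/5000 ≈ 0.870600
step 8 [8y] bond c/1=31/400: DF=(1125627/800000 − 31/400·(0.981200+0.965100+0.961500+0.943700+0.896200+0.881900+0.870600))/(1+31/400) = 8383/10000 ≈ 0.838300

1 1 2453/2500
2 2 9651/10000
3 3 1923/2000
4 4 9437/10000
5 5 4481/5000
6 6 8819/10000
7 7 4353/5000
8 8 8383/10000
f(3y,5y) = ((1923/2000)/(4481/5000) − 1)/(2) = 653/17924 ≈ 3.6432%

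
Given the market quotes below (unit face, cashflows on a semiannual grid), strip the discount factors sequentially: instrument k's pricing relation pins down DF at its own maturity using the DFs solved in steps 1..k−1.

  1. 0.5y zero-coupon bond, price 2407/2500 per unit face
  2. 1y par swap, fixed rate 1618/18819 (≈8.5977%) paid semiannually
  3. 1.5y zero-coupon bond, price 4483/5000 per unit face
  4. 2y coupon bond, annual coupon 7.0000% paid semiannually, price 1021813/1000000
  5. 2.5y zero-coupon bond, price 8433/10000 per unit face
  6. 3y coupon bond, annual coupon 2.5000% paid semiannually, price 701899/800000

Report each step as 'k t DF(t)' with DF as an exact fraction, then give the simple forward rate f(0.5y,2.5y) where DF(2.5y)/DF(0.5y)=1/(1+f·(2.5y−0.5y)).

step 1 [0.5y] zero: DF = P = 2407/2500 ≈ 0.962800
step 2 [1y] swap r/2=809/18819: DF=(1 − 809/18819·(0.962800))/(1+809/18819) = 9191/10000 ≈ 0.919100
step 3 [1.5y] zero: DF = P = 4483/5000 ≈ 0.896600
step 4 [2y] bond c/2=7/200: DF=(1021813/1000000 − 7/200·(0.962800+0.919100+0.896600))/(1+7/200) = 8933/10000 ≈ 0.893300
step 5 [2.5y] zero: DF = P = 8433/10000 ≈ 0.843300
step 6 [3y] bond c/2=1/80: DF=(701899/800000 − 1/80·(0.962800+0.919100+0.896600+0.893300+0.843300))/(1+1/80) = 2027/2500 ≈ 0.810800

1 1/2 2407/2500
2 1 9191/10000
3 3/2 4483/5000
4 2 8933/10000
5 5/2 8433/10000
6 3 2027/2500
f(0.5y,2.5y) = ((2407/2500)/(8433/10000) − 1)/(2) = 1195/16866 ≈ 7.0853%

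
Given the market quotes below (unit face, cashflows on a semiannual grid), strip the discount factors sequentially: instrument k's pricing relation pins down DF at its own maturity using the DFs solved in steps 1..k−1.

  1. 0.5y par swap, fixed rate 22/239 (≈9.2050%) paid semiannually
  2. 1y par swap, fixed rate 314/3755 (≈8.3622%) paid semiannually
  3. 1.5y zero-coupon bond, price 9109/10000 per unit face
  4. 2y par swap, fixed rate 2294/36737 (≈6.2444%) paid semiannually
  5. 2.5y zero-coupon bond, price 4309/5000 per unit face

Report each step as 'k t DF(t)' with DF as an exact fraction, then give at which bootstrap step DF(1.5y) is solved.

1 1/2 239/250
2 1 1843/2000
3 3/2 9109/10000
4 2 8853/10000
5 5/2 4309/5000
DF(1.5y) is solved at step 3

step 1 [0.5y] swap r/2=11/239: DF=(1 − 11/239·(0))/(1+11/239) = 239/250 ≈ 0.956000
step 2 [1y] swap r/2=157/3755: DF=(1 − 157/3755·(0.956000))/(1+157/3755) = 1843/2000 ≈ 0.921500
step 3 [1.5y] zero: DF = P = 9109/10000 ≈ 0.910900
step 4 [2y] swap r/2=1147/36737: DF=(1 − 1147/36737·(0.956000+0.921500+0.910900))/(1+1147/36737) = 8853/10000 ≈ 0.885300
step 5 [2.5y] zero: DF = P = 4309/5000 ≈ 0.861800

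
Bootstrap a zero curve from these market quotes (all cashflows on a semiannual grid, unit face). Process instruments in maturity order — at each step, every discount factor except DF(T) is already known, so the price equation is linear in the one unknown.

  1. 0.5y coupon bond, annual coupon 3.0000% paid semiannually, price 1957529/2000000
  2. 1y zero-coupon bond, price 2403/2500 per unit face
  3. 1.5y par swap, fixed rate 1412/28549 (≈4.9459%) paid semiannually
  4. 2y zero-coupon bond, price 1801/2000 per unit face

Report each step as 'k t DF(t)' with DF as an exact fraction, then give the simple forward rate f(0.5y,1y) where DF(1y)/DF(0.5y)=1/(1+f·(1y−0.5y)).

1 1/2 9643/10000
2 1 2403/2500
3 3/2 4647/5000
4 2 1801/2000
f(0.5y,1y) = ((9643/10000)/(2403/2500) − 1)/(1/2) = 31/4806 ≈ 0.6450%

step 1 [0.5y] bond c/2=3/200: DF=(1957529/2000000 − 3/200·(0))/(1+3/200) = 9643/10000 ≈ 0.964300
step 2 [1y] zero: DF = P = 2403/2500 ≈ 0.961200
step 3 [1.5y] swap r/2=706/28549: DF=(1 − 706/28549·(0.964300+0.961200))/(1+706/28549) = 4647/5000 ≈ 0.929400
step 4 [2y] zero: DF = P = 1801/2000 ≈ 0.900500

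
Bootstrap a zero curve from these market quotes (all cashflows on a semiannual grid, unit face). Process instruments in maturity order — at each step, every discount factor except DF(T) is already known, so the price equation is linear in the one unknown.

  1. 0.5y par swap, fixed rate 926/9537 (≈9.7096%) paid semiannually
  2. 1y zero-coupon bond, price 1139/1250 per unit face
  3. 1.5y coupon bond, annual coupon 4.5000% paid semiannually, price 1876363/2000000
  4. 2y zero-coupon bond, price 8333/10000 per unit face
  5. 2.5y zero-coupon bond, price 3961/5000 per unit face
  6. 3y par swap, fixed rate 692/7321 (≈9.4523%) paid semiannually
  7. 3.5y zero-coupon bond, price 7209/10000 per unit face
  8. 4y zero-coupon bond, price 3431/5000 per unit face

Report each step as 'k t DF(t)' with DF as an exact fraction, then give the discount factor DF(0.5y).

step 1 [0.5y] swap r/2=463/9537: DF=(1 − 463/9537·(0))/(1+463/9537) = 9537/10000 ≈ 0.953700
step 2 [1y] zero: DF = P = 1139/1250 ≈ 0.911200
step 3 [1.5y] bond c/2=9/400: DF=(1876363/2000000 − 9/400·(0.953700+0.911200))/(1+9/400) = 1753/2000 ≈ 0.876500
step 4 [2y] zero: DF = P = 8333/10000 ≈ 0.833300
step 5 [2.5y] zero: DF = P = 3961/5000 ≈ 0.792200
step 6 [3y] swap r/2=346/7321: DF=(1 − 346/7321·(0.953700+0.911200+0.876500+0.833300+0.792200))/(1+346/7321) = 3789/5000 ≈ 0.757800
step 7 [3.5y] zero: DF = P = 7209/10000 ≈ 0.720900
step 8 [4y] zero: DF = P = 3431/5000 ≈ 0.686200

1 1/2 9537/10000
2 1 1139/1250
3 3/2 1753/2000
4 2 8333/10000
5 5/2 3961/5000
6 3 3789/5000
7 7/2 7209/10000
8 4 3431/5000
DF(0.5y) = 9537/10000 ≈ 0.953700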